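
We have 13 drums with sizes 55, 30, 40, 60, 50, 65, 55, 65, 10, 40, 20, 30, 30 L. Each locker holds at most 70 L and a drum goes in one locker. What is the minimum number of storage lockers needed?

Total = 65 + 65 + 60 + 55 + 55 + 50 + 40 + 40 + 30 + 30 + 30 + 20 + 10 = 550 L.
Lower bound: ⌈550/70⌉ = 8 storage lockers.
A packing using 9 storage lockers:
  locker 1: 65 = 65
  locker 2: 65 = 65
  locker 3: 60 + 10 = 70
  locker 4: 55 = 55
  locker 5: 55 = 55
  locker 6: 50 + 20 = 70
  locker 7: 40 + 30 = 70
  locker 8: 40 + 30 = 70
  locker 9: 30 = 30
No arrangement into 8 storage lockers stays within capacity, so 9 is optimal.

9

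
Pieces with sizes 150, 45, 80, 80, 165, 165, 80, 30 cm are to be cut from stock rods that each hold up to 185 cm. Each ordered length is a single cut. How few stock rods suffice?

5

Total = 165 + 165 + 150 + 80 + 80 + 80 + 45 + 30 = 795 cm.
Lower bound: ⌈795/185⌉ = 5 stock rods.
A packing using 5 stock rods:
  stock rod 1: 165 = 165
  stock rod 2: 165 = 165
  stock rod 3: 150 + 30 = 180
  stock rod 4: 80 + 80 = 160
  stock rod 5: 80 + 45 = 125
This matches the lower bound, so 5 is optimal.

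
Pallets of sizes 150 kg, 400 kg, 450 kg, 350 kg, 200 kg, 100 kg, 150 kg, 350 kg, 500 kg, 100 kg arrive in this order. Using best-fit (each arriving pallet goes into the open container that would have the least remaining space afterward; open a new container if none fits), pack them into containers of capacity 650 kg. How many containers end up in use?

5

  150 → container 1 (new)  [load 150/650]
  400 → container 1  [load 550/650]
  450 → container 2 (new)  [load 450/650]
  350 → container 3 (new)  [load 350/650]
  200 → container 2  [load 650/650]
  100 → container 1  [load 650/650]
  150 → container 3  [load 500/650]
  350 → container 4 (new)  [load 350/650]
  500 → container 5 (new)  [load 500/650]
  100 → container 3  [load 600/650]
5 containers opened.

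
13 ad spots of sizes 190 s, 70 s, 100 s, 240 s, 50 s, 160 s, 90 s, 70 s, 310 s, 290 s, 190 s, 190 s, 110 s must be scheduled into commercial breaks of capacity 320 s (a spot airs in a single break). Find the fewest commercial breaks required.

Total = 310 + 290 + 240 + 190 + 190 + 190 + 160 + 110 + 100 + 90 + 70 + 70 + 50 = 2060 s.
Lower bound: ⌈2060/320⌉ = 7 commercial breaks.
A packing using 7 commercial breaks:
  break 1: 310 = 310
  break 2: 290 = 290
  break 3: 240 + 70 = 310
  break 4: 190 + 110 = 300
  break 5: 190 + 100 = 290
  break 6: 190 + 90 = 280
  break 7: 160 + 70 + 50 = 280
This matches the lower bound, so 7 is optimal.

7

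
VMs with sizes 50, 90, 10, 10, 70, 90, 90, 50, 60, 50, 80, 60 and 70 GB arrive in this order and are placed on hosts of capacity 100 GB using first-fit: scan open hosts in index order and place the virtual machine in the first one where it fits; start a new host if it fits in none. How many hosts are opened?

10

  50 → host 1 (new)  [load 50/100]
  90 → host 2 (new)  [load 90/100]
  10 → host 1  [load 60/100]
  10 → host 1  [load 70/100]
  70 → host 3 (new)  [load 70/100]
  90 → host 4 (new)  [load 90/100]
  90 → host 5 (new)  [load 90/100]
  50 → host 6 (new)  [load 50/100]
  60 → host 7 (new)  [load 60/100]
  50 → host 6  [load 100/100]
  80 → host 8 (new)  [load 80/100]
  60 → host 9 (new)  [load 60/100]
  70 → host 10 (new)  [load 70/100]
10 hosts opened.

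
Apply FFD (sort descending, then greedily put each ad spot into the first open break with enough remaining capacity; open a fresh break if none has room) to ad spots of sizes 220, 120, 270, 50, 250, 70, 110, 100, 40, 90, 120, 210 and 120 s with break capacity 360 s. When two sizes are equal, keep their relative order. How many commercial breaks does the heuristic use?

6

Sorted descending: 270, 250, 220, 210, 120, 120, 120, 110, 100, 90, 70, 50, 40.
  270 → break 1 (new)  [load 270/360]
  250 → break 2 (new)  [load 250/360]
  220 → break 3 (new)  [load 220/360]
  210 → break 4 (new)  [load 210/360]
  120 → break 3  [load 340/360]
  120 → break 4  [load 330/360]
  120 → break 5 (new)  [load 120/360]
  110 → break 2  [load 360/360]
  100 → break 5  [load 220/360]
  90 → break 1  [load 360/360]
  70 → break 5  [load 290/360]
  50 → break 5  [load 340/360]
  40 → break 6 (new)  [load 40/360]
6 commercial breaks opened.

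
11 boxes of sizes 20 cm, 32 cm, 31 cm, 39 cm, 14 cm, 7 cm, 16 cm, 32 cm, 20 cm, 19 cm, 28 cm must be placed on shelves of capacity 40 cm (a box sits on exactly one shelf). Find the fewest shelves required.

8

Total = 39 + 32 + 32 + 31 + 28 + 20 + 20 + 19 + 16 + 14 + 7 = 258 cm.
Lower bound: ⌈258/40⌉ = 7 shelves.
A packing using 8 shelves:
  shelf 1: 39 = 39
  shelf 2: 32 + 7 = 39
  shelf 3: 32 = 32
  shelf 4: 31 = 31
  shelf 5: 28 = 28
  shelf 6: 20 + 20 = 40
  shelf 7: 19 + 16 = 35
  shelf 8: 14 = 14
No arrangement into 7 shelves stays within capacity, so 8 is optimal.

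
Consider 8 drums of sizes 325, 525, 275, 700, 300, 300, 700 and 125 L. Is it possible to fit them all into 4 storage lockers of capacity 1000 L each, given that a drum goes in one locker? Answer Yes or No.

Yes

A valid assignment using 4 storage lockers:
  locker 1: 700 + 300 = 1000
  locker 2: 700 + 300 = 1000
  locker 3: 525 + 325 + 125 = 975
  locker 4: 275 = 275
Every load is within 1000 L, so 4 storage lockers suffice.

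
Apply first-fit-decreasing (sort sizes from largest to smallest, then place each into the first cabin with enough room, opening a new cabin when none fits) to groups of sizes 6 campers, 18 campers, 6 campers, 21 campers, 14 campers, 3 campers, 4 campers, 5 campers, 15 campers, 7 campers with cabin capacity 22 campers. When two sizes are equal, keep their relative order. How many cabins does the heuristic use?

5

Sorted descending: 21, 18, 15, 14, 7, 6, 6, 5, 4, 3.
  21 → cabin 1 (new)  [load 21/22]
  18 → cabin 2 (new)  [load 18/22]
  15 → cabin 3 (new)  [load 15/22]
  14 → cabin 4 (new)  [load 14/22]
  7 → cabin 3  [load 22/22]
  6 → cabin 4  [load 20/22]
  6 → cabin 5 (new)  [load 6/22]
  5 → cabin 5  [load 11/22]
  4 → cabin 2  [load 22/22]
  3 → cabin 5  [load 14/22]
5 cabins opened.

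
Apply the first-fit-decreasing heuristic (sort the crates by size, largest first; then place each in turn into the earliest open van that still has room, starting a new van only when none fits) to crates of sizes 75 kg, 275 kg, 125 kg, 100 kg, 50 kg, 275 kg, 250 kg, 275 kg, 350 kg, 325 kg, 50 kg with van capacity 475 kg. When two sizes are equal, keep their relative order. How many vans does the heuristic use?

6

Sorted descending: 350, 325, 275, 275, 275, 250, 125, 100, 75, 50, 50.
  350 → van 1 (new)  [load 350/475]
  325 → van 2 (new)  [load 325/475]
  275 → van 3 (new)  [load 275/475]
  275 → van 4 (new)  [load 275/475]
  275 → van 5 (new)  [load 275/475]
  250 → van 6 (new)  [load 250/475]
  125 → van 1  [load 475/475]
  100 → van 2  [load 425/475]
  75 → van 3  [load 350/475]
  50 → van 2  [load 475/475]
  50 → van 3  [load 400/475]
6 vans opened.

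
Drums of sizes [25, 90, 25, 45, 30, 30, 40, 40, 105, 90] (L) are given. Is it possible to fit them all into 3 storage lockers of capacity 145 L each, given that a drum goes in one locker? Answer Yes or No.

No

Total = 520 L; ⌈520/145⌉ = 4.
At least 4 storage lockers are required, but only 3 are allowed.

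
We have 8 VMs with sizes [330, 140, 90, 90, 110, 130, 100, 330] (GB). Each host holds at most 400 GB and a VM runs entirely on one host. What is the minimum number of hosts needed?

Total = 330 + 330 + 140 + 130 + 110 + 100 + 90 + 90 = 1320 GB.
Lower bound: ⌈1320/400⌉ = 4 hosts.
A packing using 4 hosts:
  host 1: 330 = 330
  host 2: 330 = 330
  host 3: 140 + 130 + 110 = 380
  host 4: 100 + 90 + 90 = 280
This matches the lower bound, so 4 is optimal.

4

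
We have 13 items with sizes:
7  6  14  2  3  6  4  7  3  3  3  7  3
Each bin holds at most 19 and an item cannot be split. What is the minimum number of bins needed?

Total = 14 + 7 + 7 + 7 + 6 + 6 + 4 + 3 + 3 + 3 + 3 + 3 + 2 = 68.
Lower bound: ⌈68/19⌉ = 4 bins.
A packing using 4 bins:
  bin 1: 14 + 4 = 18
  bin 2: 7 + 7 + 3 + 2 = 19
  bin 3: 7 + 6 + 6 = 19
  bin 4: 3 + 3 + 3 + 3 = 12
This matches the lower bound, so 4 is optimal.

4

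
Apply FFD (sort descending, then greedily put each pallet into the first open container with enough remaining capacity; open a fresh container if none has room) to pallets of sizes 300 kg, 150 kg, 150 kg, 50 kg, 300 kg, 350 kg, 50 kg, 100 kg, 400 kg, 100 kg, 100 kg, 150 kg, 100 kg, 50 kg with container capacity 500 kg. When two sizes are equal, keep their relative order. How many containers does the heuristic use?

Sorted descending: 400, 350, 300, 300, 150, 150, 150, 100, 100, 100, 100, 50, 50, 50.
  400 → container 1 (new)  [load 400/500]
  350 → container 2 (new)  [load 350/500]
  300 → container 3 (new)  [load 300/500]
  300 → container 4 (new)  [load 300/500]
  150 → container 2  [load 500/500]
  150 → container 3  [load 450/500]
  150 → container 4  [load 450/500]
  100 → container 1  [load 500/500]
  100 → container 5 (new)  [load 100/500]
  100 → container 5  [load 200/500]
  100 → container 5  [load 300/500]
  50 → container 3  [load 500/500]
  50 → container 4  [load 500/500]
  50 → container 5  [load 350/500]
5 containers opened.

5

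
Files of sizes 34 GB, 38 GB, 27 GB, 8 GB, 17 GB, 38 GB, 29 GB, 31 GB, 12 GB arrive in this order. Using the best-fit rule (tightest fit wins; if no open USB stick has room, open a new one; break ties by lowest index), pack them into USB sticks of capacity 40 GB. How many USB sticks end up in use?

7

  34 → USB stick 1 (new)  [load 34/40]
  38 → USB stick 2 (new)  [load 38/40]
  27 → USB stick 3 (new)  [load 27/40]
  8 → USB stick 3  [load 35/40]
  17 → USB stick 4 (new)  [load 17/40]
  38 → USB stick 5 (new)  [load 38/40]
  29 → USB stick 6 (new)  [load 29/40]
  31 → USB stick 7 (new)  [load 31/40]
  12 → USB stick 4  [load 29/40]
7 USB sticks opened.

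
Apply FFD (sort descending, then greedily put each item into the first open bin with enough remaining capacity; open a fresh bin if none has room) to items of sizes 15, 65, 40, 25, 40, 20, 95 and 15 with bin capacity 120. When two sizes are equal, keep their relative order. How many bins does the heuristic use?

Sorted descending: 95, 65, 40, 40, 25, 20, 15, 15.
  95 → bin 1 (new)  [load 95/120]
  65 → bin 2 (new)  [load 65/120]
  40 → bin 2  [load 105/120]
  40 → bin 3 (new)  [load 40/120]
  25 → bin 1  [load 120/120]
  20 → bin 3  [load 60/120]
  15 → bin 2  [load 120/120]
  15 → bin 3  [load 75/120]
3 bins opened.

3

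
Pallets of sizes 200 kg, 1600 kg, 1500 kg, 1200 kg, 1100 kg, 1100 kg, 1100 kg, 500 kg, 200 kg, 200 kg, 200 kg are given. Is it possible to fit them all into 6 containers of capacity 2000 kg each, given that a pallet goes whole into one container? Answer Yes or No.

Yes

A valid assignment using 6 containers:
  container 1: 1600 + 200 + 200 = 2000
  container 2: 1500 + 500 = 2000
  container 3: 1200 + 200 + 200 = 1600
  container 4: 1100 = 1100
  container 5: 1100 = 1100
  container 6: 1100 = 1100
Every load is within 2000 kg, so 6 containers suffice.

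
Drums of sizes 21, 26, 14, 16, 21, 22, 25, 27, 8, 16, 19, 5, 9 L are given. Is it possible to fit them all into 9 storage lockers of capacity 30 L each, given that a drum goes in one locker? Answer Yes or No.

Yes

A valid assignment using 9 storage lockers:
  locker 1: 27 = 27
  locker 2: 26 = 26
  locker 3: 25 + 5 = 30
  locker 4: 22 + 8 = 30
  locker 5: 21 + 9 = 30
  locker 6: 21 = 21
  locker 7: 19 = 19
  locker 8: 16 + 14 = 30
  locker 9: 16 = 16
Every load is within 30 L, so 9 storage lockers suffice.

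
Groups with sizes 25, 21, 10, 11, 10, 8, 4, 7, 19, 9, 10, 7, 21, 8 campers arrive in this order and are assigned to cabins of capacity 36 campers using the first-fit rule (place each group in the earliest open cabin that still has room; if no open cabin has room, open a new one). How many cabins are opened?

5

  25 → cabin 1 (new)  [load 25/36]
  21 → cabin 2 (new)  [load 21/36]
  10 → cabin 1  [load 35/36]
  11 → cabin 2  [load 32/36]
  10 → cabin 3 (new)  [load 10/36]
  8 → cabin 3  [load 18/36]
  4 → cabin 2  [load 36/36]
  7 → cabin 3  [load 25/36]
  19 → cabin 4 (new)  [load 19/36]
  9 → cabin 3  [load 34/36]
  10 → cabin 4  [load 29/36]
  7 → cabin 4  [load 36/36]
  21 → cabin 5 (new)  [load 21/36]
  8 → cabin 5  [load 29/36]
5 cabins opened.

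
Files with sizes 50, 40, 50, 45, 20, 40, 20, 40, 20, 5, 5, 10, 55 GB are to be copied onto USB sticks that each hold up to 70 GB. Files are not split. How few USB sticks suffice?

7

Total = 55 + 50 + 50 + 45 + 40 + 40 + 40 + 20 + 20 + 20 + 10 + 5 + 5 = 400 GB.
Lower bound: ⌈400/70⌉ = 6 USB sticks.
Also, 7 files each exceed 35 GB, and no two of those can share a USB stick, so at least 7 USB sticks are needed.
A packing using 7 USB sticks:
  USB stick 1: 55 + 10 + 5 = 70
  USB stick 2: 50 + 20 = 70
  USB stick 3: 50 + 20 = 70
  USB stick 4: 45 + 20 + 5 = 70
  USB stick 5: 40 = 40
  USB stick 6: 40 = 40
  USB stick 7: 40 = 40
This matches the lower bound, so 7 is optimal.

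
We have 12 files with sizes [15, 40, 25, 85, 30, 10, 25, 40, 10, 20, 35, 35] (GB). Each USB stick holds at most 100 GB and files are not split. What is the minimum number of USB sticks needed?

4

Total = 85 + 40 + 40 + 35 + 35 + 30 + 25 + 25 + 20 + 15 + 10 + 10 = 370 GB.
Lower bound: ⌈370/100⌉ = 4 USB sticks.
A packing using 4 USB sticks:
  USB stick 1: 85 + 15 = 100
  USB stick 2: 40 + 40 + 20 = 100
  USB stick 3: 35 + 35 + 30 = 100
  USB stick 4: 25 + 25 + 10 + 10 = 70
This matches the lower bound, so 4 is optimal.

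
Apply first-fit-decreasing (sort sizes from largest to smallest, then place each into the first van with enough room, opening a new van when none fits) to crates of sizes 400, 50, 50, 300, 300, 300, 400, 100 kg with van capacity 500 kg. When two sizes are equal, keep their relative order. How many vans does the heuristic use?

Sorted descending: 400, 400, 300, 300, 300, 100, 50, 50.
  400 → van 1 (new)  [load 400/500]
  400 → van 2 (new)  [load 400/500]
  300 → van 3 (new)  [load 300/500]
  300 → van 4 (new)  [load 300/500]
  300 → van 5 (new)  [load 300/500]
  100 → van 1  [load 500/500]
  50 → van 2  [load 450/500]
  50 → van 2  [load 500/500]
5 vans opened.

5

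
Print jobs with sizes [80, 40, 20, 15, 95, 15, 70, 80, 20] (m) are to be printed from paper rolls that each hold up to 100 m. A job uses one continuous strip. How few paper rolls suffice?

Total = 95 + 80 + 80 + 70 + 40 + 20 + 20 + 15 + 15 = 435 m.
Lower bound: ⌈435/100⌉ = 5 paper rolls.
A packing using 5 paper rolls:
  roll 1: 95 = 95
  roll 2: 80 + 20 = 100
  roll 3: 80 + 20 = 100
  roll 4: 70 + 15 + 15 = 100
  roll 5: 40 = 40
This matches the lower bound, so 5 is optimal.

5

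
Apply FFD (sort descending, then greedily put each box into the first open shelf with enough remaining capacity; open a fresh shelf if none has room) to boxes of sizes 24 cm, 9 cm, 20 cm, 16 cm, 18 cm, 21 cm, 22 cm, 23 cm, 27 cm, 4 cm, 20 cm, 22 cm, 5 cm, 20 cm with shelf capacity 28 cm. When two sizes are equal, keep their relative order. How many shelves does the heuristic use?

Sorted descending: 27, 24, 23, 22, 22, 21, 20, 20, 20, 18, 16, 9, 5, 4.
  27 → shelf 1 (new)  [load 27/28]
  24 → shelf 2 (new)  [load 24/28]
  23 → shelf 3 (new)  [load 23/28]
  22 → shelf 4 (new)  [load 22/28]
  22 → shelf 5 (new)  [load 22/28]
  21 → shelf 6 (new)  [load 21/28]
  20 → shelf 7 (new)  [load 20/28]
  20 → shelf 8 (new)  [load 20/28]
  20 → shelf 9 (new)  [load 20/28]
  18 → shelf 10 (new)  [load 18/28]
  16 → shelf 11 (new)  [load 16/28]
  9 → shelf 10  [load 27/28]
  5 → shelf 3  [load 28/28]
  4 → shelf 2  [load 28/28]
11 shelves opened.

11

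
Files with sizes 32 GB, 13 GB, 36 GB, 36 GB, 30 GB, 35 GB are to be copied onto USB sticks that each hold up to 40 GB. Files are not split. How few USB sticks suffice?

6

Total = 36 + 36 + 35 + 32 + 30 + 13 = 182 GB.
Lower bound: ⌈182/40⌉ = 5 USB sticks.
A packing using 6 USB sticks:
  USB stick 1: 36 = 36
  USB stick 2: 36 = 36
  USB stick 3: 35 = 35
  USB stick 4: 32 = 32
  USB stick 5: 30 = 30
  USB stick 6: 13 = 13
No arrangement into 5 USB sticks stays within capacity, so 6 is optimal.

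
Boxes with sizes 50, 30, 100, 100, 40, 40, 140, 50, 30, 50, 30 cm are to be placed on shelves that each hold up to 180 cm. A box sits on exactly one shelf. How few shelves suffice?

4

Total = 140 + 100 + 100 + 50 + 50 + 50 + 40 + 40 + 30 + 30 + 30 = 660 cm.
Lower bound: ⌈660/180⌉ = 4 shelves.
A packing using 4 shelves:
  shelf 1: 140 + 40 = 180
  shelf 2: 100 + 50 + 30 = 180
  shelf 3: 100 + 50 + 30 = 180
  shelf 4: 50 + 40 + 30 = 120
This matches the lower bound, so 4 is optimal.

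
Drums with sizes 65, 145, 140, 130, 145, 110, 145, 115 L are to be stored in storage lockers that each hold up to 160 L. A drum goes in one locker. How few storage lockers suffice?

8

Total = 145 + 145 + 145 + 140 + 130 + 115 + 110 + 65 = 995 L.
Lower bound: ⌈995/160⌉ = 7 storage lockers.
A packing using 8 storage lockers:
  locker 1: 145 = 145
  locker 2: 145 = 145
  locker 3: 145 = 145
  locker 4: 140 = 140
  locker 5: 130 = 130
  locker 6: 115 = 115
  locker 7: 110 = 110
  locker 8: 65 = 65
No arrangement into 7 storage lockers stays within capacity, so 8 is optimal.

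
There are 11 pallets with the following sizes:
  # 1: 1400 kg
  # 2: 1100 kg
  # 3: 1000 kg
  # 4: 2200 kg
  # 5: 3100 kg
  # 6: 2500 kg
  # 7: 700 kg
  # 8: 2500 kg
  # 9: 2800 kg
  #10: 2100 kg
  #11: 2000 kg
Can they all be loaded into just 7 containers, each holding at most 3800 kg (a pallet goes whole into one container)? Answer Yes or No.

Yes

A valid assignment using 7 containers:
  container 1: 3100 + 700 = 3800
  container 2: 2800 + 1000 = 3800
  container 3: 2500 + 1100 = 3600
  container 4: 2500 = 2500
  container 5: 2200 + 1400 = 3600
  container 6: 2100 = 2100
  container 7: 2000 = 2000
Every load is within 3800 kg, so 7 containers suffice.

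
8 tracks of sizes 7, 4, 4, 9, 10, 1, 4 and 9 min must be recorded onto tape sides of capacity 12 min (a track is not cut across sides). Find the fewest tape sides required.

5

Total = 10 + 9 + 9 + 7 + 4 + 4 + 4 + 1 = 48 min.
Lower bound: ⌈48/12⌉ = 4 tape sides.
A packing using 5 tape sides:
  side 1: 10 + 1 = 11
  side 2: 9 = 9
  side 3: 9 = 9
  side 4: 7 + 4 = 11
  side 5: 4 + 4 = 8
No arrangement into 4 tape sides stays within capacity, so 5 is optimal.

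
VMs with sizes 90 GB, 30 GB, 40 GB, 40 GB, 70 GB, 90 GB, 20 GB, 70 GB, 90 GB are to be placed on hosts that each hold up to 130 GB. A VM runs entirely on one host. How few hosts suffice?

Total = 90 + 90 + 90 + 70 + 70 + 40 + 40 + 30 + 20 = 540 GB.
Lower bound: ⌈540/130⌉ = 5 hosts.
A packing using 5 hosts:
  host 1: 90 + 40 = 130
  host 2: 90 + 40 = 130
  host 3: 90 + 30 = 120
  host 4: 70 + 20 = 90
  host 5: 70 = 70
This matches the lower bound, so 5 is optimal.

5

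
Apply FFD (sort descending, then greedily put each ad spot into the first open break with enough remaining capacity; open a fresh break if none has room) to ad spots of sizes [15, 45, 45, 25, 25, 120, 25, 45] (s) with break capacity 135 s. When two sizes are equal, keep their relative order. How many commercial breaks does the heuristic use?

3

Sorted descending: 120, 45, 45, 45, 25, 25, 25, 15.
  120 → break 1 (new)  [load 120/135]
  45 → break 2 (new)  [load 45/135]
  45 → break 2  [load 90/135]
  45 → break 2  [load 135/135]
  25 → break 3 (new)  [load 25/135]
  25 → break 3  [load 50/135]
  25 → break 3  [load 75/135]
  15 → break 1  [load 135/135]
3 commercial breaks opened.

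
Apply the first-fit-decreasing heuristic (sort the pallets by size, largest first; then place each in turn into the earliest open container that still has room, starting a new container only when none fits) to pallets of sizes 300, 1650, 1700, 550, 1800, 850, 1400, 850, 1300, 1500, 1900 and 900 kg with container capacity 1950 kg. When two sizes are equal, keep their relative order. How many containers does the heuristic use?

9

Sorted descending: 1900, 1800, 1700, 1650, 1500, 1400, 1300, 900, 850, 850, 550, 300.
  1900 → container 1 (new)  [load 1900/1950]
  1800 → container 2 (new)  [load 1800/1950]
  1700 → container 3 (new)  [load 1700/1950]
  1650 → container 4 (new)  [load 1650/1950]
  1500 → container 5 (new)  [load 1500/1950]
  1400 → container 6 (new)  [load 1400/1950]
  1300 → container 7 (new)  [load 1300/1950]
  900 → container 8 (new)  [load 900/1950]
  850 → container 8  [load 1750/1950]
  850 → container 9 (new)  [load 850/1950]
  550 → container 6  [load 1950/1950]
  300 → container 4  [load 1950/1950]
9 containers opened.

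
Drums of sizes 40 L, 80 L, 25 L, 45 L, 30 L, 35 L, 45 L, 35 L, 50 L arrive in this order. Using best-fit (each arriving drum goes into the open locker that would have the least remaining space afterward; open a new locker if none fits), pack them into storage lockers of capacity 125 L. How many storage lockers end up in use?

4

  40 → locker 1 (new)  [load 40/125]
  80 → locker 1  [load 120/125]
  25 → locker 2 (new)  [load 25/125]
  45 → locker 2  [load 70/125]
  30 → locker 2  [load 100/125]
  35 → locker 3 (new)  [load 35/125]
  45 → locker 3  [load 80/125]
  35 → locker 3  [load 115/125]
  50 → locker 4 (new)  [load 50/125]
4 storage lockers opened.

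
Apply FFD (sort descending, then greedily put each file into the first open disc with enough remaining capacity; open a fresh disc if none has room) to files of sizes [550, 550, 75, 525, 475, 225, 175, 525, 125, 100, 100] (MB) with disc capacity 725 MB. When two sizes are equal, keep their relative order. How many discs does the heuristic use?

Sorted descending: 550, 550, 525, 525, 475, 225, 175, 125, 100, 100, 75.
  550 → disc 1 (new)  [load 550/725]
  550 → disc 2 (new)  [load 550/725]
  525 → disc 3 (new)  [load 525/725]
  525 → disc 4 (new)  [load 525/725]
  475 → disc 5 (new)  [load 475/725]
  225 → disc 5  [load 700/725]
  175 → disc 1  [load 725/725]
  125 → disc 2  [load 675/725]
  100 → disc 3  [load 625/725]
  100 → disc 3  [load 725/725]
  75 → disc 4  [load 600/725]
5 discs opened.

5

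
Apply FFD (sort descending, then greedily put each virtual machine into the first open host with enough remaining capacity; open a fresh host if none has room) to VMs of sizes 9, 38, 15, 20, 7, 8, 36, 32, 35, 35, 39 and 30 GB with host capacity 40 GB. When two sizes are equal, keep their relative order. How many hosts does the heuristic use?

Sorted descending: 39, 38, 36, 35, 35, 32, 30, 20, 15, 9, 8, 7.
  39 → host 1 (new)  [load 39/40]
  38 → host 2 (new)  [load 38/40]
  36 → host 3 (new)  [load 36/40]
  35 → host 4 (new)  [load 35/40]
  35 → host 5 (new)  [load 35/40]
  32 → host 6 (new)  [load 32/40]
  30 → host 7 (new)  [load 30/40]
  20 → host 8 (new)  [load 20/40]
  15 → host 8  [load 35/40]
  9 → host 7  [load 39/40]
  8 → host 6  [load 40/40]
  7 → host 9 (new)  [load 7/40]
9 hosts opened.

9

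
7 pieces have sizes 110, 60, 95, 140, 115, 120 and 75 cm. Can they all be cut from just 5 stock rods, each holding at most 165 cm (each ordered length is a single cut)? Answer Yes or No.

No

Total = 715 cm; ⌈715/165⌉ = 5.
The bound of 5 does not rule out 5, but exhaustive search shows no assignment into 5 stock rods of capacity 165 cm exists — the minimum is 6.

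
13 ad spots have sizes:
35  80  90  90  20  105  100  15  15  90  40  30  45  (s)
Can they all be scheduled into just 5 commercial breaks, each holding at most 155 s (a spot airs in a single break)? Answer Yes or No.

Total = 755 s; ⌈755/155⌉ = 5.
6 ad spots each exceed half the capacity and cannot share a break, forcing at least 6 commercial breaks.
At least 6 commercial breaks are required, but only 5 are allowed.

No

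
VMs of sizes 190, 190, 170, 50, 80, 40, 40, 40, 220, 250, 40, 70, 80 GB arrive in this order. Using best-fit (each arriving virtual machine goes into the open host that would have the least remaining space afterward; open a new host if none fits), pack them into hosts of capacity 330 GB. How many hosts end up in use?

5

  190 → host 1 (new)  [load 190/330]
  190 → host 2 (new)  [load 190/330]
  170 → host 3 (new)  [load 170/330]
  50 → host 1  [load 240/330]
  80 → host 1  [load 320/330]
  40 → host 2  [load 230/330]
  40 → host 2  [load 270/330]
  40 → host 2  [load 310/330]
  220 → host 4 (new)  [load 220/330]
  250 → host 5 (new)  [load 250/330]
  40 → host 5  [load 290/330]
  70 → host 4  [load 290/330]
  80 → host 3  [load 250/330]
5 hosts opened.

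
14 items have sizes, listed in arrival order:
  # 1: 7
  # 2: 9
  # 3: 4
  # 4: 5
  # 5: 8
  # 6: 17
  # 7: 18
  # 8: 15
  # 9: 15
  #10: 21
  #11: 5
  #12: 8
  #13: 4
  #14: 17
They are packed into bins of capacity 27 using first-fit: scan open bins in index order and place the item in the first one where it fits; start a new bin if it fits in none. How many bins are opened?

  7 → bin 1 (new)  [load 7/27]
  9 → bin 1  [load 16/27]
  4 → bin 1  [load 20/27]
  5 → bin 1  [load 25/27]
  8 → bin 2 (new)  [load 8/27]
  17 → bin 2  [load 25/27]
  18 → bin 3 (new)  [load 18/27]
  15 → bin 4 (new)  [load 15/27]
  15 → bin 5 (new)  [load 15/27]
  21 → bin 6 (new)  [load 21/27]
  5 → bin 3  [load 23/27]
  8 → bin 4  [load 23/27]
  4 → bin 3  [load 27/27]
  17 → bin 7 (new)  [load 17/27]
7 bins opened.

7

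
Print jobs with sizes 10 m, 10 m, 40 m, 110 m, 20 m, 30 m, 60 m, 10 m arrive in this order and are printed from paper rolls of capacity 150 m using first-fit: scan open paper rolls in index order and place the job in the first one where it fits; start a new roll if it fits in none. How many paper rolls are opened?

3

  10 → roll 1 (new)  [load 10/150]
  10 → roll 1  [load 20/150]
  40 → roll 1  [load 60/150]
  110 → roll 2 (new)  [load 110/150]
  20 → roll 1  [load 80/150]
  30 → roll 1  [load 110/150]
  60 → roll 3 (new)  [load 60/150]
  10 → roll 1  [load 120/150]
3 paper rolls opened.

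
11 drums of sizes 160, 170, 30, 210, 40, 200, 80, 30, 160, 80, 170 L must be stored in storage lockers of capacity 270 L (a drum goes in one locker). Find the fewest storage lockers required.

Total = 210 + 200 + 170 + 170 + 160 + 160 + 80 + 80 + 40 + 30 + 30 = 1330 L.
Lower bound: ⌈1330/270⌉ = 5 storage lockers.
Also, 6 drums each exceed 135 L, and no two of those can share a locker, so at least 6 storage lockers are needed.
A packing using 6 storage lockers:
  locker 1: 210 + 40 = 250
  locker 2: 200 + 30 + 30 = 260
  locker 3: 170 + 80 = 250
  locker 4: 170 + 80 = 250
  locker 5: 160 = 160
  locker 6: 160 = 160
This matches the lower bound, so 6 is optimal.

6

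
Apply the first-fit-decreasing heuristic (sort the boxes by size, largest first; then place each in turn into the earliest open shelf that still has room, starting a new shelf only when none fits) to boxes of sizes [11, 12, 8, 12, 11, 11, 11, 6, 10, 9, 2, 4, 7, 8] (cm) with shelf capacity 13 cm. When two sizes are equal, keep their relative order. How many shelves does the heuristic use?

Sorted descending: 12, 12, 11, 11, 11, 11, 10, 9, 8, 8, 7, 6, 4, 2.
  12 → shelf 1 (new)  [load 12/13]
  12 → shelf 2 (new)  [load 12/13]
  11 → shelf 3 (new)  [load 11/13]
  11 → shelf 4 (new)  [load 11/13]
  11 → shelf 5 (new)  [load 11/13]
  11 → shelf 6 (new)  [load 11/13]
  10 → shelf 7 (new)  [load 10/13]
  9 → shelf 8 (new)  [load 9/13]
  8 → shelf 9 (new)  [load 8/13]
  8 → shelf 10 (new)  [load 8/13]
  7 → shelf 11 (new)  [load 7/13]
  6 → shelf 11  [load 13/13]
  4 → shelf 8  [load 13/13]
  2 → shelf 3  [load 13/13]
11 shelves opened.

11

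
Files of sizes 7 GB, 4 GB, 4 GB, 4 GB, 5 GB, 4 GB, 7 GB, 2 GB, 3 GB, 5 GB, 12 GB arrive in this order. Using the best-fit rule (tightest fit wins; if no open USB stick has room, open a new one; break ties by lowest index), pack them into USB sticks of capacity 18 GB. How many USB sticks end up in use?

4

  7 → USB stick 1 (new)  [load 7/18]
  4 → USB stick 1  [load 11/18]
  4 → USB stick 1  [load 15/18]
  4 → USB stick 2 (new)  [load 4/18]
  5 → USB stick 2  [load 9/18]
  4 → USB stick 2  [load 13/18]
  7 → USB stick 3 (new)  [load 7/18]
  2 → USB stick 1  [load 17/18]
  3 → USB stick 2  [load 16/18]
  5 → USB stick 3  [load 12/18]
  12 → USB stick 4 (new)  [load 12/18]
4 USB sticks opened.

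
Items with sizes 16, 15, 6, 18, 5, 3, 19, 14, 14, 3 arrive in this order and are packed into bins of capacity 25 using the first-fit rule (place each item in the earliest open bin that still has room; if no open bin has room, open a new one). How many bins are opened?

6

  16 → bin 1 (new)  [load 16/25]
  15 → bin 2 (new)  [load 15/25]
  6 → bin 1  [load 22/25]
  18 → bin 3 (new)  [load 18/25]
  5 → bin 2  [load 20/25]
  3 → bin 1  [load 25/25]
  19 → bin 4 (new)  [load 19/25]
  14 → bin 5 (new)  [load 14/25]
  14 → bin 6 (new)  [load 14/25]
  3 → bin 2  [load 23/25]
6 bins opened.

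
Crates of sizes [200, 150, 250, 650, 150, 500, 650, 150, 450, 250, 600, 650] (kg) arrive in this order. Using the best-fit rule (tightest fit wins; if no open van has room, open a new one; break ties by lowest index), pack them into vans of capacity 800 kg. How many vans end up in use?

  200 → van 1 (new)  [load 200/800]
  150 → van 1  [load 350/800]
  250 → van 1  [load 600/800]
  650 → van 2 (new)  [load 650/800]
  150 → van 2  [load 800/800]
  500 → van 3 (new)  [load 500/800]
  650 → van 4 (new)  [load 650/800]
  150 → van 4  [load 800/800]
  450 → van 5 (new)  [load 450/800]
  250 → van 3  [load 750/800]
  600 → van 6 (new)  [load 600/800]
  650 → van 7 (new)  [load 650/800]
7 vans opened.

7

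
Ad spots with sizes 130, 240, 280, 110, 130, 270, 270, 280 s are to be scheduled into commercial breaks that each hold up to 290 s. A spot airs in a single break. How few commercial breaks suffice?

7

Total = 280 + 280 + 270 + 270 + 240 + 130 + 130 + 110 = 1710 s.
Lower bound: ⌈1710/290⌉ = 6 commercial breaks.
A packing using 7 commercial breaks:
  break 1: 280 = 280
  break 2: 280 = 280
  break 3: 270 = 270
  break 4: 270 = 270
  break 5: 240 = 240
  break 6: 130 + 130 = 260
  break 7: 110 = 110
No arrangement into 6 commercial breaks stays within capacity, so 7 is optimal.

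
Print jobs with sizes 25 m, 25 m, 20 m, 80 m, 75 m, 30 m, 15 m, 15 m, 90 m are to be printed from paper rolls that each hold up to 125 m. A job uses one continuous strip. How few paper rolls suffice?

3

Total = 90 + 80 + 75 + 30 + 25 + 25 + 20 + 15 + 15 = 375 m.
Lower bound: ⌈375/125⌉ = 3 paper rolls.
A packing using 3 paper rolls:
  roll 1: 90 + 20 + 15 = 125
  roll 2: 80 + 30 + 15 = 125
  roll 3: 75 + 25 + 25 = 125
This matches the lower bound, so 3 is optimal.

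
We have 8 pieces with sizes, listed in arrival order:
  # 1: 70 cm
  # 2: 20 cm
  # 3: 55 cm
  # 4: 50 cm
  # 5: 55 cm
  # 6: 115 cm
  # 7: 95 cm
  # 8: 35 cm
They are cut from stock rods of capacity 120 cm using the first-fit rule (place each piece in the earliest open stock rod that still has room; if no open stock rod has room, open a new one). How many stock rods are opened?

5

  70 → stock rod 1 (new)  [load 70/120]
  20 → stock rod 1  [load 90/120]
  55 → stock rod 2 (new)  [load 55/120]
  50 → stock rod 2  [load 105/120]
  55 → stock rod 3 (new)  [load 55/120]
  115 → stock rod 4 (new)  [load 115/120]
  95 → stock rod 5 (new)  [load 95/120]
  35 → stock rod 3  [load 90/120]
5 stock rods opened.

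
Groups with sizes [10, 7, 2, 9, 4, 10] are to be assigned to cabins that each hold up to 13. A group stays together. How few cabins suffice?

Total = 10 + 10 + 9 + 7 + 4 + 2 = 42.
Lower bound: ⌈42/13⌉ = 4 cabins.
A packing using 4 cabins:
  cabin 1: 10 + 2 = 12
  cabin 2: 10 = 10
  cabin 3: 9 + 4 = 13
  cabin 4: 7 = 7
This matches the lower bound, so 4 is optimal.

4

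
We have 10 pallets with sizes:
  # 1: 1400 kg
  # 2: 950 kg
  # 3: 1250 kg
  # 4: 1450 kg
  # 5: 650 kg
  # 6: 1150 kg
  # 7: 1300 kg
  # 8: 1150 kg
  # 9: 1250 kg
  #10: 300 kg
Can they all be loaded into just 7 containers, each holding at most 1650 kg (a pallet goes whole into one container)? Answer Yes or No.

Total = 10850 kg; ⌈10850/1650⌉ = 7.
8 pallets each exceed half the capacity and cannot share a container, forcing at least 8 containers.
At least 8 containers are required, but only 7 are allowed.

No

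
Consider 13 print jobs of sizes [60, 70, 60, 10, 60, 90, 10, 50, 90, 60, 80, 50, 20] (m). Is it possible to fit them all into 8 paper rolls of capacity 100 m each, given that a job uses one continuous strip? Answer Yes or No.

Total = 710 m; ⌈710/100⌉ = 8.
The bound of 8 does not rule out 8, but exhaustive search shows no assignment into 8 paper rolls of capacity 100 m exists — the minimum is 9.

No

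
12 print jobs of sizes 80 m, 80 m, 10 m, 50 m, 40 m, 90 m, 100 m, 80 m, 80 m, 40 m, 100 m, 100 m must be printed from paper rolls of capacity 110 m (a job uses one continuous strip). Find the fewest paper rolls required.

Total = 100 + 100 + 100 + 90 + 80 + 80 + 80 + 80 + 50 + 40 + 40 + 10 = 850 m.
Lower bound: ⌈850/110⌉ = 8 paper rolls.
A packing using 10 paper rolls:
  roll 1: 100 + 10 = 110
  roll 2: 100 = 100
  roll 3: 100 = 100
  roll 4: 90 = 90
  roll 5: 80 = 80
  roll 6: 80 = 80
  roll 7: 80 = 80
  roll 8: 80 = 80
  roll 9: 50 + 40 = 90
  roll 10: 40 = 40
No arrangement into 9 paper rolls stays within capacity, so 10 is optimal.

10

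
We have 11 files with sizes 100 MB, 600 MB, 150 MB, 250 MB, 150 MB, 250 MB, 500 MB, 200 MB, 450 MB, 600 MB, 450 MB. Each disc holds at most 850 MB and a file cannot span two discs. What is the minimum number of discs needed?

Total = 600 + 600 + 500 + 450 + 450 + 250 + 250 + 200 + 150 + 150 + 100 = 3700 MB.
Lower bound: ⌈3700/850⌉ = 5 discs.
A packing using 5 discs:
  disc 1: 600 + 250 = 850
  disc 2: 600 + 250 = 850
  disc 3: 500 + 200 + 150 = 850
  disc 4: 450 + 150 + 100 = 700
  disc 5: 450 = 450
This matches the lower bound, so 5 is optimal.

5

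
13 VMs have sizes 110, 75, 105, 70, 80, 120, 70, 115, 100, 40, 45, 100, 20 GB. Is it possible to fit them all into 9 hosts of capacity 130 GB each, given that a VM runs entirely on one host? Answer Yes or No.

Total = 1050 GB; ⌈1050/130⌉ = 9.
10 VMs each exceed half the capacity and cannot share a host, forcing at least 10 hosts.
At least 10 hosts are required, but only 9 are allowed.

No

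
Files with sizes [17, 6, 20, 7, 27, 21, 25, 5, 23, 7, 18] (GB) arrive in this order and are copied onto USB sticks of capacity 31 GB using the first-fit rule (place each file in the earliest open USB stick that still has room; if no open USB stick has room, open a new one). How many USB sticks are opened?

  17 → USB stick 1 (new)  [load 17/31]
  6 → USB stick 1  [load 23/31]
  20 → USB stick 2 (new)  [load 20/31]
  7 → USB stick 1  [load 30/31]
  27 → USB stick 3 (new)  [load 27/31]
  21 → USB stick 4 (new)  [load 21/31]
  25 → USB stick 5 (new)  [load 25/31]
  5 → USB stick 2  [load 25/31]
  23 → USB stick 6 (new)  [load 23/31]
  7 → USB stick 4  [load 28/31]
  18 → USB stick 7 (new)  [load 18/31]
7 USB sticks opened.

7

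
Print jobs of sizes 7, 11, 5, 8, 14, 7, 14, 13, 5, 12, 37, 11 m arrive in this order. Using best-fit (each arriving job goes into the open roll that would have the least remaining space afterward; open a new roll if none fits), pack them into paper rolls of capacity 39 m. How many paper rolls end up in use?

4

  7 → roll 1 (new)  [load 7/39]
  11 → roll 1  [load 18/39]
  5 → roll 1  [load 23/39]
  8 → roll 1  [load 31/39]
  14 → roll 2 (new)  [load 14/39]
  7 → roll 1  [load 38/39]
  14 → roll 2  [load 28/39]
  13 → roll 3 (new)  [load 13/39]
  5 → roll 2  [load 33/39]
  12 → roll 3  [load 25/39]
  37 → roll 4 (new)  [load 37/39]
  11 → roll 3  [load 36/39]
4 paper rolls opened.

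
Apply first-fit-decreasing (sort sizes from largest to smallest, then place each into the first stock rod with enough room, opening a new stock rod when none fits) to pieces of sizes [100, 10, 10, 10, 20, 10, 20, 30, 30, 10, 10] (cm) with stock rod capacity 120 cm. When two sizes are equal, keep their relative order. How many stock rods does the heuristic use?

Sorted descending: 100, 30, 30, 20, 20, 10, 10, 10, 10, 10, 10.
  100 → stock rod 1 (new)  [load 100/120]
  30 → stock rod 2 (new)  [load 30/120]
  30 → stock rod 2  [load 60/120]
  20 → stock rod 1  [load 120/120]
  20 → stock rod 2  [load 80/120]
  10 → stock rod 2  [load 90/120]
  10 → stock rod 2  [load 100/120]
  10 → stock rod 2  [load 110/120]
  10 → stock rod 2  [load 120/120]
  10 → stock rod 3 (new)  [load 10/120]
  10 → stock rod 3  [load 20/120]
3 stock rods opened.

3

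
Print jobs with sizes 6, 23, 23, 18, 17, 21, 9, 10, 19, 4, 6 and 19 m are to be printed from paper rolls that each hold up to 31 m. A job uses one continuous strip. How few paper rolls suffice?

Total = 23 + 23 + 21 + 19 + 19 + 18 + 17 + 10 + 9 + 6 + 6 + 4 = 175 m.
Lower bound: ⌈175/31⌉ = 6 paper rolls.
Also, 7 print jobs each exceed 31/2 m, and no two of those can share a roll, so at least 7 paper rolls are needed.
A packing using 7 paper rolls:
  roll 1: 23 + 6 = 29
  roll 2: 23 + 6 = 29
  roll 3: 21 + 10 = 31
  roll 4: 19 + 9 = 28
  roll 5: 19 + 4 = 23
  roll 6: 18 = 18
  roll 7: 17 = 17
This matches the lower bound, so 7 is optimal.

7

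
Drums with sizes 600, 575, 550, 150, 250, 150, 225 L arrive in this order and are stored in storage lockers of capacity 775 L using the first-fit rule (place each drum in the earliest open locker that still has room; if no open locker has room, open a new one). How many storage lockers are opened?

  600 → locker 1 (new)  [load 600/775]
  575 → locker 2 (new)  [load 575/775]
  550 → locker 3 (new)  [load 550/775]
  150 → locker 1  [load 750/775]
  250 → locker 4 (new)  [load 250/775]
  150 → locker 2  [load 725/775]
  225 → locker 3  [load 775/775]
4 storage lockers opened.

4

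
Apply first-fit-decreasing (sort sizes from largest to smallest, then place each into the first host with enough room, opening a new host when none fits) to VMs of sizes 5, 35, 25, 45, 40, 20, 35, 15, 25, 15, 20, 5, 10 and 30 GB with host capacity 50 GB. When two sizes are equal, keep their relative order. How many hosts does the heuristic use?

Sorted descending: 45, 40, 35, 35, 30, 25, 25, 20, 20, 15, 15, 10, 5, 5.
  45 → host 1 (new)  [load 45/50]
  40 → host 2 (new)  [load 40/50]
  35 → host 3 (new)  [load 35/50]
  35 → host 4 (new)  [load 35/50]
  30 → host 5 (new)  [load 30/50]
  25 → host 6 (new)  [load 25/50]
  25 → host 6  [load 50/50]
  20 → host 5  [load 50/50]
  20 → host 7 (new)  [load 20/50]
  15 → host 3  [load 50/50]
  15 → host 4  [load 50/50]
  10 → host 2  [load 50/50]
  5 → host 1  [load 50/50]
  5 → host 7  [load 25/50]
7 hosts opened.

7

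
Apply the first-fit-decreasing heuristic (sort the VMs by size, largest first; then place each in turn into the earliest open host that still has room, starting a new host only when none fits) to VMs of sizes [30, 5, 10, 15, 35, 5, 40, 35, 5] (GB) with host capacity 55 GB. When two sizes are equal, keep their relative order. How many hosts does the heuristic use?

4

Sorted descending: 40, 35, 35, 30, 15, 10, 5, 5, 5.
  40 → host 1 (new)  [load 40/55]
  35 → host 2 (new)  [load 35/55]
  35 → host 3 (new)  [load 35/55]
  30 → host 4 (new)  [load 30/55]
  15 → host 1  [load 55/55]
  10 → host 2  [load 45/55]
  5 → host 2  [load 50/55]
  5 → host 2  [load 55/55]
  5 → host 3  [load 40/55]
4 hosts opened.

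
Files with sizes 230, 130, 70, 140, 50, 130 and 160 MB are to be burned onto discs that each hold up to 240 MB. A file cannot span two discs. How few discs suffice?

Total = 230 + 160 + 140 + 130 + 130 + 70 + 50 = 910 MB.
Lower bound: ⌈910/240⌉ = 4 discs.
Also, 5 files each exceed 120 MB, and no two of those can share a disc, so at least 5 discs are needed.
A packing using 5 discs:
  disc 1: 230 = 230
  disc 2: 160 + 70 = 230
  disc 3: 140 + 50 = 190
  disc 4: 130 = 130
  disc 5: 130 = 130
This matches the lower bound, so 5 is optimal.

5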